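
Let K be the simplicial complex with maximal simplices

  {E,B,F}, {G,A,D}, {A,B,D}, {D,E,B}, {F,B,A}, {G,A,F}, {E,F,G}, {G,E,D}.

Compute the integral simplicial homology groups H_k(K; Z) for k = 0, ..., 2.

Fix the vertex order A < B < D < E < F < G and write every simplex with vertices in increasing order. Then dim K = 2 and the simplices of K are:

  0-simplices (6): A, B, D, E, F, G
  1-simplices (12): AB, AD, AF, AG, BD, BE, BF, DE, DG, EF, EG, FG
  2-simplices (8): ABD, ABF, ADG, AFG, BDE, BEF, DEG, EFG

Hence C_0 ≅ Z^6, C_1 ≅ Z^12, C_2 ≅ Z^8.

Boundary ∂_1: C_1 → C_0 maps an edge to its endpoints' difference, ∂[p,q] = q − p. For instance
  ∂EF = F − E.
This gives a 6×12 integer matrix of rank 5; reducing to Smith normal form yields diagonal entries (1,1,1,1,1).

Boundary ∂_2: C_2 → C_1 maps a triangle to the signed sum of its edges. For instance
  ∂ADG = DG − AG + AD,
  ∂AFG = FG − AG + AF.
The 12×8 boundary matrix has rank 7 and Smith normal form diag(1,1,1,1,1,1,1).

From H_k ≅ ker(∂_k) / im(∂_{k+1}) we obtain:

  H_0: rank C_0 − rank ∂_1 = 6 − 5 = 1, and the invariant factors of ∂_1 are all 1, so H_0 = Z.
  H_1: rank ker ∂_1 − rank ∂_2 = (12 − 5) − 7 = 0, and the invariant factors of ∂_2 are all 1, so H_1 = 0.
  H_2: rank ker ∂_2 − rank ∂_3 = (8 − 7) − 0 = 1, and there is no ∂_3, so H_2 = Z.

As a check, the Euler characteristic is 6 − 12 + 8 = 2, which agrees with 1 − 0 + 1 = 2.
(K is a triangulation of the 2-sphere S^2.)

H_0 ≅ Z,  H_1 = 0,  H_2 ≅ Z.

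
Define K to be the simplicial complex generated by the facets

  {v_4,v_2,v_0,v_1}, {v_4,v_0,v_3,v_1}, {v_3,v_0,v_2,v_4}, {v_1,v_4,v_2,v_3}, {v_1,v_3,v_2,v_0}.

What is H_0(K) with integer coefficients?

Fix the vertex order v_0 < v_1 < v_2 < v_3 < v_4 and write every simplex with vertices in increasing order. Then dim K = 3 and the simplices of K are:

  0-simplices (5): [v_0], [v_1], [v_2], [v_3], [v_4]
  1-simplices (10): [v_0,v_1], [v_0,v_2], [v_0,v_3], [v_0,v_4], [v_1,v_2], [v_1,v_3], [v_1,v_4], [v_2,v_3], [v_2,v_4], [v_3,v_4]
  2-simplices (10): [v_0,v_1,v_2], [v_0,v_1,v_3], [v_0,v_1,v_4], [v_0,v_2,v_3], [v_0,v_2,v_4], [v_0,v_3,v_4], [v_1,v_2,v_3], [v_1,v_2,v_4], [v_1,v_3,v_4], [v_2,v_3,v_4]
  3-simplices (5): [v_0,v_1,v_2,v_3], [v_0,v_1,v_2,v_4], [v_0,v_1,v_3,v_4], [v_0,v_2,v_3,v_4], [v_1,v_2,v_3,v_4]

Hence C_0 ≅ Z^5, C_1 ≅ Z^10, C_2 ≅ Z^10, C_3 ≅ Z^5.

The boundary map ∂_1: C_1 → C_0 maps an edge to its endpoints' difference, ∂[p,q] = q − p.
As a 5×10 matrix over Z this has rank 4, with invariant factors (1,1,1,1).

The boundary map ∂_2: C_2 → C_1 sends each 2-simplex [p,q,r] to [q,r] − [p,r] + [p,q]. For instance
  ∂[v_1,v_3,v_4] = [v_3,v_4] − [v_1,v_4] + [v_1,v_3],
  ∂[v_0,v_3,v_4] = [v_3,v_4] − [v_0,v_4] + [v_0,v_3].
The 10×10 boundary matrix has rank 6 and Smith normal form diag(1,1,1,1,1,1).

The boundary map ∂_3: C_3 → C_2 sends each 3-simplex σ to the alternating sum Σ_i (−1)^i (σ with its i-th vertex removed). For instance
  ∂[v_0,v_1,v_2,v_3] = [v_1,v_2,v_3] − [v_0,v_2,v_3] + [v_0,v_1,v_3] − [v_0,v_1,v_2],
  ∂[v_0,v_2,v_3,v_4] = [v_2,v_3,v_4] − [v_0,v_3,v_4] + [v_0,v_2,v_4] − [v_0,v_2,v_3].
As a 10×5 matrix over Z this has rank 4, with invariant factors (1,1,1,1).

Now H_k = ker ∂_k / im ∂_{k+1}, so:

  H_0: rank C_0 − rank ∂_1 = 5 − 4 = 1, and the invariant factors of ∂_1 are all 1, so H_0 ≅ Z.

H_0 = Z.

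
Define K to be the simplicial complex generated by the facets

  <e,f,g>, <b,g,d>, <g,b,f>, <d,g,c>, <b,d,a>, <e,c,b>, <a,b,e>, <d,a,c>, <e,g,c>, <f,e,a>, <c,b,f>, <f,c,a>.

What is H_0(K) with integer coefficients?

Fix the vertex order a < b < c < d < e < f < g and write every simplex with vertices in increasing order. Then dim K = 2 and the simplices of K are:

  0-simplices (7): a, b, c, d, e, f, g
  1-simplices (18): ab, ac, ad, ae, af, bc, bd, be, bf, bg, cd, ce, cf, cg, dg, ef, eg, fg
  2-simplices (12): abd, abe, acd, acf, aef, bce, bcf, bdg, bfg, cdg, ceg, efg

so the chain groups are C_0 ≅ Z^7, C_1 ≅ Z^18, C_2 ≅ Z^12.

Boundary ∂_1: C_1 → C_0 is given by ∂[p,q] = [q] − [p]. For instance
  ∂be = e − b.
This gives a 7×18 integer matrix of rank 6; reducing to Smith normal form yields diagonal entries (1,1,1,1,1,1).

The boundary map ∂_2: C_2 → C_1 maps a triangle to the signed sum of its edges. For instance
  ∂abe = be − ae + ab,
  ∂bdg = dg − bg + bd.
The 18×12 boundary matrix has rank 12 and Smith normal form diag(1,1,1,1,1,1,1,1,1,1,1,2).

Now H_k = ker ∂_k / im ∂_{k+1}, so:

  H_0: rank C_0 − rank ∂_1 = 7 − 6 = 1, and the invariant factors of ∂_1 are all 1, so H_0 = Z.

H_0 = Z.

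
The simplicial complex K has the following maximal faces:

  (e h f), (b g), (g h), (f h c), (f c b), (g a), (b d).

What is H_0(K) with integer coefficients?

K has 8 vertices, 11 edges, 3 triangles.
rank ∂_0 = 0, rank ∂_1 = 7 ⇒ b_0 = 8 − 0 − 7 = 1; all invariant factors of ∂_1 are 1 so no torsion. So H_0 = Z.

H_0 ≅ Z.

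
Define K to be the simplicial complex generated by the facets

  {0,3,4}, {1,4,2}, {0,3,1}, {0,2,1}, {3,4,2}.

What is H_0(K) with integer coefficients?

H_0 ≅ Z.

Order the vertices as 0 < 1 < 2 < 3 < 4. Listing each simplex with vertices in this order, K has dimension 2 with simplices:

  0-simplices (5): [0], [1], [2], [3], [4]
  1-simplices (10): [0,1], [0,2], [0,3], [0,4], [1,2], [1,3], [1,4], [2,3], [2,4], [3,4]
  2-simplices (5): [0,1,2], [0,1,3], [0,3,4], [1,2,4], [2,3,4]

so the chain groups are C_0 ≅ Z^5, C_1 ≅ Z^10, C_2 ≅ Z^5.

∂_1: C_1 → C_0 sends each edge [p,q] (with p < q) to q − p.
As a 5×10 matrix over Z this has rank 4, with invariant factors (1,1,1,1).

The boundary map ∂_2: C_2 → C_1 acts by ∂[p,q,r] = [q,r] − [p,r] + [p,q]. For instance
  ∂[1,2,4] = [2,4] − [1,4] + [1,2],
  ∂[0,1,3] = [1,3] − [0,3] + [0,1].
This gives a 10×5 integer matrix of rank 5; reducing to Smith normal form yields diagonal entries (1,1,1,1,1).

From H_k ≅ ker(∂_k) / im(∂_{k+1}) we obtain:

  H_0: rank C_0 − rank ∂_1 = 5 − 4 = 1, and the invariant factors of ∂_1 are all 1, so H_0 ≅ Z.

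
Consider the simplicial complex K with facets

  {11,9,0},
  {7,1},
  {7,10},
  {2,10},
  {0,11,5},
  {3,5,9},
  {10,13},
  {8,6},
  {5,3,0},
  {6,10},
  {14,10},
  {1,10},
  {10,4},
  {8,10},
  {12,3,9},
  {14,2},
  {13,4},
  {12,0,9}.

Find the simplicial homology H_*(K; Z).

H_0 ≅ Z^2,  H_1 ≅ Z^5,  H_2 = 0.

Order the vertices as 0 < 1 < 2 < 3 < 4 < 5 < 6 < 7 < 8 < 9 < 10 < 11 < 12 < 13 < 14. Listing each simplex with vertices in this order, K has dimension 2 with simplices:

  0-simplices (15): [0], [1], [2], [3], [4], [5], [6], [7], [8], [9], [10], [11], [12], [13], [14]
  1-simplices (24): (24 of them)
  2-simplices (6): [0,3,5], [0,5,11], [0,9,11], [0,9,12], [3,5,9], [3,9,12]

so the chain groups are C_0 ≅ Z^15, C_1 ≅ Z^24, C_2 ≅ Z^6.

The boundary map ∂_1: C_1 → C_0 maps an edge to its endpoints' difference, ∂[p,q] = q − p. For instance
  ∂[3,5] = [5] − [3].
The 15×24 boundary matrix has rank 13 and Smith normal form diag(1,1,1,1,1,1,1,1,1,1,1,1,1).

The boundary map ∂_2: C_2 → C_1 sends each 2-simplex [p,q,r] to [q,r] − [p,r] + [p,q]. For instance
  ∂[0,9,11] = [9,11] − [0,11] + [0,9],
  ∂[3,5,9] = [5,9] − [3,9] + [3,5].
The resulting 24×6 matrix has rank 6, and its Smith normal form has invariant factors (1,1,1,1,1,1).

Reading off H_k = ker ∂_k / im ∂_{k+1}:

  H_0: rank C_0 − rank ∂_1 = 15 − 13 = 2, and the invariant factors of ∂_1 are all 1, so H_0 = Z^2.
  H_1: rank ker ∂_1 − rank ∂_2 = (24 − 13) − 6 = 5, and the invariant factors of ∂_2 are all 1, so H_1 = Z^5.
  H_2: rank ker ∂_2 − rank ∂_3 = (6 − 6) − 0 = 0, and there is no ∂_3, so H_2 = 0.

As a check, the Euler characteristic is 15 − 24 + 6 = -3, which agrees with 2 − 5 + 0 = -3.
(K is a triangulation of the disjoint union of a wedge of 4 circles and the cylinder S^1 x I.)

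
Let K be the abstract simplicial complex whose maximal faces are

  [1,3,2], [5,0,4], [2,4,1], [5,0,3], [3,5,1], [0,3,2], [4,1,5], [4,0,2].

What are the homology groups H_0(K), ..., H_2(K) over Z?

K has 6 vertices, 12 edges, 8 triangles.
rank ∂_0 = 0, rank ∂_1 = 5 ⇒ b_0 = 6 − 0 − 5 = 1; all invariant factors of ∂_1 are 1 so no torsion. So H_0 ≅ Z.
rank ∂_1 = 5, rank ∂_2 = 7 ⇒ b_1 = 12 − 5 − 7 = 0; all invariant factors of ∂_2 are 1 so no torsion. So H_1 ≅ 0.
rank ∂_2 = 7, rank ∂_3 = 0 ⇒ b_2 = 8 − 7 − 0 = 1. So H_2 ≅ Z.

H_0 = Z,  H_1 = 0,  H_2 = Z.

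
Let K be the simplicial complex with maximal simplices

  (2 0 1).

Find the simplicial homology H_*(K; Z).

H_0 = Z,  H_1 = 0,  H_2 = 0.

Order the vertices as 0 < 1 < 2. Listing each simplex with vertices in this order, K has dimension 2 with simplices:

  0-simplices (3): [0], [1], [2]
  1-simplices (3): [0,1], [0,2], [1,2]
  2-simplices (1): [0,1,2]

so the chain groups are C_0 ≅ Z^3, C_1 ≅ Z^3, C_2 ≅ Z^1.

∂_1: C_1 → C_0 maps an edge to its endpoints' difference, ∂[p,q] = q − p. For instance
  ∂[0,2] = [2] − [0].
This gives a 3×3 integer matrix of rank 2; reducing to Smith normal form yields diagonal entries (1,1).

The boundary map ∂_2: C_2 → C_1 maps a triangle to the signed sum of its edges. For instance
  ∂[0,1,2] = [1,2] − [0,2] + [0,1].
The 3×1 boundary matrix has rank 1 and Smith normal form diag(1).

Now H_k = ker ∂_k / im ∂_{k+1}, so:

  H_0: rank C_0 − rank ∂_1 = 3 − 2 = 1, and the invariant factors of ∂_1 are all 1, so H_0 ≅ Z.
  H_1: rank ker ∂_1 − rank ∂_2 = (3 − 2) − 1 = 0, and the invariant factors of ∂_2 are all 1, so H_1 ≅ 0.
  H_2: rank ker ∂_2 − rank ∂_3 = (1 − 1) − 0 = 0, and there is no ∂_3, so H_2 ≅ 0.

As a check, the Euler characteristic is 3 − 3 + 1 = 1, which agrees with 1 − 0 + 0 = 1.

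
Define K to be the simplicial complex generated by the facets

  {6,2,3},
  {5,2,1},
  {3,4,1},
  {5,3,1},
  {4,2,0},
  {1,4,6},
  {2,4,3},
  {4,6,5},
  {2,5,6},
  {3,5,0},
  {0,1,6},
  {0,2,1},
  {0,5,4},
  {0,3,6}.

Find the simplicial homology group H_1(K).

Fix the vertex order 0 < 1 < 2 < 3 < 4 < 5 < 6 and write every simplex with vertices in increasing order. Then dim K = 2 and the simplices of K are:

  0-simplices (7): [0], [1], [2], [3], [4], [5], [6]
  1-simplices (21): [0,1], [0,2], [0,3], [0,4], [0,5], [0,6], [1,2], [1,3], [1,4], [1,5], [1,6], [2,3], [2,4], [2,5], [2,6], [3,4], [3,5], [3,6], [4,5], [4,6], [5,6]
  2-simplices (14): [0,1,2], [0,1,6], [0,2,4], [0,3,5], [0,3,6], [0,4,5], [1,2,5], [1,3,4], [1,3,5], [1,4,6], [2,3,4], [2,3,6], [2,5,6], [4,5,6]

giving chain groups C_0 ≅ Z^7, C_1 ≅ Z^21, C_2 ≅ Z^14.

The boundary map ∂_1: C_1 → C_0 maps an edge to its endpoints' difference, ∂[p,q] = q − p. For instance
  ∂[2,6] = [6] − [2].
This gives a 7×21 integer matrix of rank 6; reducing to Smith normal form yields diagonal entries (1,1,1,1,1,1).

Boundary ∂_2: C_2 → C_1 acts by ∂[p,q,r] = [q,r] − [p,r] + [p,q]. For instance
  ∂[2,5,6] = [5,6] − [2,6] + [2,5],
  ∂[0,1,6] = [1,6] − [0,6] + [0,1].
This gives a 21×14 integer matrix of rank 13; reducing to Smith normal form yields diagonal entries (1,1,1,1,1,1,1,1,1,1,1,1,1).

Computing H_k = (kernel of ∂_k) / (image of ∂_{k+1}):

  H_1: rank ker ∂_1 − rank ∂_2 = (21 − 6) − 13 = 2, and the invariant factors of ∂_2 are all 1, so H_1 ≅ Z^2.

H_1 = Z^2.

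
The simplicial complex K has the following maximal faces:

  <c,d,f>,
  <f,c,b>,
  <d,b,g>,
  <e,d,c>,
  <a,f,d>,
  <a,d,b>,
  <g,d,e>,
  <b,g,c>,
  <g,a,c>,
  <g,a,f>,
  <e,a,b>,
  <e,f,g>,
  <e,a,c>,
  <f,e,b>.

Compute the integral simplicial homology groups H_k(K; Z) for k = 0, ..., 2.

We work with the vertex ordering a < b < c < d < e < f < g. The simplices of K, each written with vertices in increasing order, are:

  0-simplices (7): a, b, c, d, e, f, g
  1-simplices (21): ab, ac, ad, ae, af, ag, bc, bd, be, bf, bg, cd, ce, cf, cg, de, df, dg, ef, eg, fg
  2-simplices (14): abd, abe, ace, acg, adf, afg, bcf, bcg, bdg, bef, cde, cdf, deg, efg

Hence C_0 ≅ Z^7, C_1 ≅ Z^21, C_2 ≅ Z^14.

Boundary ∂_1: C_1 → C_0 maps an edge to its endpoints' difference, ∂[p,q] = q − p.
This gives a 7×21 integer matrix of rank 6; reducing to Smith normal form yields diagonal entries (1,1,1,1,1,1).

Boundary ∂_2: C_2 → C_1 acts by ∂[p,q,r] = [q,r] − [p,r] + [p,q]. For instance
  ∂bcf = cf − bf + bc,
  ∂bef = ef − bf + be.
The 21×14 boundary matrix has rank 13 and Smith normal form diag(1,1,1,1,1,1,1,1,1,1,1,1,1).

Reading off H_k = ker ∂_k / im ∂_{k+1}:

  H_0: rank C_0 − rank ∂_1 = 7 − 6 = 1, and the invariant factors of ∂_1 are all 1, so H_0 ≅ Z.
  H_1: rank ker ∂_1 − rank ∂_2 = (21 − 6) − 13 = 2, and the invariant factors of ∂_2 are all 1, so H_1 ≅ Z^2.
  H_2: rank ker ∂_2 − rank ∂_3 = (14 − 13) − 0 = 1, and there is no ∂_3, so H_2 ≅ Z.

H_0 ≅ Z,  H_1 ≅ Z^2,  H_2 ≅ Z.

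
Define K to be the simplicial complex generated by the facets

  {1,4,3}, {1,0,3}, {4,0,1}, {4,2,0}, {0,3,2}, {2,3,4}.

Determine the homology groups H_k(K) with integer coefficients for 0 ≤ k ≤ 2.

H_0 ≅ Z,  H_1 = 0,  H_2 ≅ Z.

Take the total order 0 < 1 < 2 < 3 < 4 on the vertex set. Then K (dimension 2) consists of the simplices:

  0-simplices (5): [0], [1], [2], [3], [4]
  1-simplices (9): [0,1], [0,2], [0,3], [0,4], [1,3], [1,4], [2,3], [2,4], [3,4]
  2-simplices (6): [0,1,3], [0,1,4], [0,2,3], [0,2,4], [1,3,4], [2,3,4]

giving chain groups C_0 ≅ Z^5, C_1 ≅ Z^9, C_2 ≅ Z^6.

∂_1: C_1 → C_0 maps an edge to its endpoints' difference, ∂[p,q] = q − p. For instance
  ∂[0,1] = [1] − [0].
As a 5×9 matrix over Z this has rank 4, with invariant factors (1,1,1,1).

∂_2: C_2 → C_1 acts by ∂[p,q,r] = [q,r] − [p,r] + [p,q]. For instance
  ∂[0,1,3] = [1,3] − [0,3] + [0,1],
  ∂[0,1,4] = [1,4] − [0,4] + [0,1].
The resulting 9×6 matrix has rank 5, and its Smith normal form has invariant factors (1,1,1,1,1).

From H_k ≅ ker(∂_k) / im(∂_{k+1}) we obtain:

  H_0: rank C_0 − rank ∂_1 = 5 − 4 = 1, and the invariant factors of ∂_1 are all 1, so H_0 ≅ Z.
  H_1: rank ker ∂_1 − rank ∂_2 = (9 − 4) − 5 = 0, and the invariant factors of ∂_2 are all 1, so H_1 ≅ 0.
  H_2: rank ker ∂_2 − rank ∂_3 = (6 − 5) − 0 = 1, and there is no ∂_3, so H_2 ≅ Z.

(K is a triangulation of the 2-sphere S^2.)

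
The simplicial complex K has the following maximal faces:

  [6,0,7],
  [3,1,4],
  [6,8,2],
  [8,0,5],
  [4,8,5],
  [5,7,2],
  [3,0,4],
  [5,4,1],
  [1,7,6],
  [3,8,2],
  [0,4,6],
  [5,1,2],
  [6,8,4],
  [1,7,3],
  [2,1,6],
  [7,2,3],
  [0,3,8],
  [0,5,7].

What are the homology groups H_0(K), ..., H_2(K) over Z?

H_0 = Z,  H_1 = Z ⊕ Z/2Z,  H_2 = 0.

Take the total order 0 < 1 < 2 < 3 < 4 < 5 < 6 < 7 < 8 on the vertex set. Then K (dimension 2) consists of the simplices:

  0-simplices (9): [0], [1], [2], [3], [4], [5], [6], [7], [8]
  1-simplices (27): (27 of them)
  2-simplices (18): [0,3,4], [0,3,8], [0,4,6], [0,5,7], [0,5,8], [0,6,7], [1,2,5], [1,2,6], [1,3,4], [1,3,7], [1,4,5], [1,6,7], [2,3,7], [2,3,8], [2,5,7], [2,6,8], [4,5,8], [4,6,8]

giving chain groups C_0 ≅ Z^9, C_1 ≅ Z^27, C_2 ≅ Z^18.

Boundary ∂_1: C_1 → C_0 sends each edge [p,q] (with p < q) to q − p.
As a 9×27 matrix over Z this has rank 8, with invariant factors (1,1,1,1,1,1,1,1).

Boundary ∂_2: C_2 → C_1 acts by ∂[p,q,r] = [q,r] − [p,r] + [p,q]. For instance
  ∂[0,4,6] = [4,6] − [0,6] + [0,4],
  ∂[4,5,8] = [5,8] − [4,8] + [4,5].
The resulting 27×18 matrix has rank 18, and its Smith normal form has invariant factors (1,1,1,1,1,1,1,1,1,1,1,1,1,1,1,1,1,2).

Computing H_k = (kernel of ∂_k) / (image of ∂_{k+1}):

  H_0: rank C_0 − rank ∂_1 = 9 − 8 = 1, and the invariant factors of ∂_1 are all 1, so H_0 = Z.
  H_1: rank ker ∂_1 − rank ∂_2 = (27 − 8) − 18 = 1, and ∂_2 has invariant factor 2 > 1, so H_1 = Z ⊕ Z/2Z.
  H_2: rank ker ∂_2 − rank ∂_3 = (18 − 18) − 0 = 0, and there is no ∂_3, so H_2 = 0.

(K is a triangulation of the Klein bottle.)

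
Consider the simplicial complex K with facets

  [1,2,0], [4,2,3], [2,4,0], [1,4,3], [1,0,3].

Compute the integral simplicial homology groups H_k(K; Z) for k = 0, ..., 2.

Fix the vertex order 0 < 1 < 2 < 3 < 4 and write every simplex with vertices in increasing order. Then dim K = 2 and the simplices of K are:

  0-simplices (5): [0], [1], [2], [3], [4]
  1-simplices (10): [0,1], [0,2], [0,3], [0,4], [1,2], [1,3], [1,4], [2,3], [2,4], [3,4]
  2-simplices (5): [0,1,2], [0,1,3], [0,2,4], [1,3,4], [2,3,4]

Hence C_0 ≅ Z^5, C_1 ≅ Z^10, C_2 ≅ Z^5.

Boundary ∂_1: C_1 → C_0 maps an edge to its endpoints' difference, ∂[p,q] = q − p.
As a 5×10 matrix over Z this has rank 4, with invariant factors (1,1,1,1).

∂_2: C_2 → C_1 sends each 2-simplex [p,q,r] to [q,r] − [p,r] + [p,q]. For instance
  ∂[0,2,4] = [2,4] − [0,4] + [0,2],
  ∂[2,3,4] = [3,4] − [2,4] + [2,3].
The resulting 10×5 matrix has rank 5, and its Smith normal form has invariant factors (1,1,1,1,1).

Now H_k = ker ∂_k / im ∂_{k+1}, so:

  H_0: rank C_0 − rank ∂_1 = 5 − 4 = 1, and the invariant factors of ∂_1 are all 1, so H_0 = Z.
  H_1: rank ker ∂_1 − rank ∂_2 = (10 − 4) − 5 = 1, and the invariant factors of ∂_2 are all 1, so H_1 = Z.
  H_2: rank ker ∂_2 − rank ∂_3 = (5 − 5) − 0 = 0, and there is no ∂_3, so H_2 = 0.

As a check, the Euler characteristic is 5 − 10 + 5 = 0, which agrees with 1 − 1 + 0 = 0.

H_0 = Z,  H_1 = Z,  H_2 = 0.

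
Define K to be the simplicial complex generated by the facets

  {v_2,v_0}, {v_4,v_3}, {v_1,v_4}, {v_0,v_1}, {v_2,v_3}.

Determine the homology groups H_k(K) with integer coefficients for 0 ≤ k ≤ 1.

Order the vertices as v_0 < v_1 < v_2 < v_3 < v_4. Listing each simplex with vertices in this order, K has dimension 1 with simplices:

  0-simplices (5): [v_0], [v_1], [v_2], [v_3], [v_4]
  1-simplices (5): [v_0,v_1], [v_0,v_2], [v_1,v_4], [v_2,v_3], [v_3,v_4]

so the chain groups are C_0 ≅ Z^5, C_1 ≅ Z^5.

∂_1: C_1 → C_0 sends each edge [p,q] (with p < q) to q − p. For instance
  ∂[v_3,v_4] = [v_4] − [v_3].
As a 5×5 matrix over Z this has rank 4, with invariant factors (1,1,1,1).

Now H_k = ker ∂_k / im ∂_{k+1}, so:

  H_0: rank C_0 − rank ∂_1 = 5 − 4 = 1, and the invariant factors of ∂_1 are all 1, so H_0 ≅ Z.
  H_1: rank ker ∂_1 − rank ∂_2 = (5 − 4) − 0 = 1, and there is no ∂_2, so H_1 ≅ Z.

As a check, the Euler characteristic is 5 − 5 = 0, which agrees with 1 − 1 = 0.

H_0 ≅ Z,  H_1 ≅ Z.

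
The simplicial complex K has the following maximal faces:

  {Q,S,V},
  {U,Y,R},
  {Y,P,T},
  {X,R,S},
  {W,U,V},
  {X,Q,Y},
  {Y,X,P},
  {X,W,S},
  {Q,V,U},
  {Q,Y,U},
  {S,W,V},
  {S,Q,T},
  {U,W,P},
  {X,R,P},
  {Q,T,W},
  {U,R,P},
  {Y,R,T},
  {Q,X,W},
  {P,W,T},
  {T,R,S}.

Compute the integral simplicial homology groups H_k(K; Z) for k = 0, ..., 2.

H_0 ≅ Z,  H_1 ≅ Z ⊕ Z/2Z,  H_2 = 0.

Take the total order P < Q < R < S < T < U < V < W < X < Y on the vertex set. Then K (dimension 2) consists of the simplices:

  0-simplices (10): P, Q, R, S, T, U, V, W, X, Y
  1-simplices (30): PR, PT, PU, PW, PX, PY, QS, QT, QU, QV, QW, QX, QY, RS, RT, RU, RX, RY, ST, SV, SW, SX, TW, TY, UV, UW, UY, VW, WX, XY
  2-simplices (20): PRU, PRX, PTW, PTY, PUW, PXY, QST, QSV, QTW, QUV, QUY, QWX, QXY, RST, RSX, RTY, RUY, SVW, SWX, UVW

Hence C_0 ≅ Z^10, C_1 ≅ Z^30, C_2 ≅ Z^20.

∂_1: C_1 → C_0 sends each edge [p,q] (with p < q) to q − p. For instance
  ∂SX = X − S.
As a 10×30 matrix over Z this has rank 9, with invariant factors (1,1,1,1,1,1,1,1,1).

Boundary ∂_2: C_2 → C_1 acts by ∂[p,q,r] = [q,r] − [p,r] + [p,q]. For instance
  ∂PUW = UW − PW + PU,
  ∂QUV = UV − QV + QU.
The 30×20 boundary matrix has rank 20 and Smith normal form diag(1,1,1,1,1,1,1,1,1,1,1,1,1,1,1,1,1,1,1,2).

Reading off H_k = ker ∂_k / im ∂_{k+1}:

  H_0: rank C_0 − rank ∂_1 = 10 − 9 = 1, and the invariant factors of ∂_1 are all 1, so H_0 ≅ Z.
  H_1: rank ker ∂_1 − rank ∂_2 = (30 − 9) − 20 = 1, and ∂_2 has invariant factor 2 > 1, so H_1 ≅ Z ⊕ Z/2Z.
  H_2: rank ker ∂_2 − rank ∂_3 = (20 − 20) − 0 = 0, and there is no ∂_3, so H_2 ≅ 0.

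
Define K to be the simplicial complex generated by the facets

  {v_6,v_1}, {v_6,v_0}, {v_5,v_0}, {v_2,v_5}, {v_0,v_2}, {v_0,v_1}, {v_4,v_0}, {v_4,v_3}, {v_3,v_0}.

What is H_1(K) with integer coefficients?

H_1 = Z^3.

We work with the vertex ordering v_0 < v_1 < v_2 < v_3 < v_4 < v_5 < v_6. The simplices of K, each written with vertices in increasing order, are:

  0-simplices (7): [v_0], [v_1], [v_2], [v_3], [v_4], [v_5], [v_6]
  1-simplices (9): [v_0,v_1], [v_0,v_2], [v_0,v_3], [v_0,v_4], [v_0,v_5], [v_0,v_6], [v_1,v_6], [v_2,v_5], [v_3,v_4]

giving chain groups C_0 ≅ Z^7, C_1 ≅ Z^9.

Boundary ∂_1: C_1 → C_0 is given by ∂[p,q] = [q] − [p]. For instance
  ∂[v_1,v_6] = [v_6] − [v_1].
The 7×9 boundary matrix has rank 6 and Smith normal form diag(1,1,1,1,1,1).

Computing H_k = (kernel of ∂_k) / (image of ∂_{k+1}):

  H_1: rank ker ∂_1 − rank ∂_2 = (9 − 6) − 0 = 3, and there is no ∂_2, so H_1 = Z^3.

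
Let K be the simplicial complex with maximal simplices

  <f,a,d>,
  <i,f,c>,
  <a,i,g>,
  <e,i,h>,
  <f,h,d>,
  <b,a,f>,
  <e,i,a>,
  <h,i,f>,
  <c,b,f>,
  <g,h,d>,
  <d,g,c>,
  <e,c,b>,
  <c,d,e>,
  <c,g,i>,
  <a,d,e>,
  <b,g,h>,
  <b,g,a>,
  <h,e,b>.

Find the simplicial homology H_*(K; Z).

Order the vertices as a < b < c < d < e < f < g < h < i. Listing each simplex with vertices in this order, K has dimension 2 with simplices:

  0-simplices (9): a, b, c, d, e, f, g, h, i
  1-simplices (27): ab, ad, ae, af, ag, ai, bc, be, bf, bg, bh, cd, ce, cf, cg, ci, de, df, dg, dh, eh, ei, fh, fi, gh, gi, hi
  2-simplices (18): abf, abg, ade, adf, aei, agi, bce, bcf, beh, bgh, cde, cdg, cfi, cgi, dfh, dgh, ehi, fhi

giving chain groups C_0 ≅ Z^9, C_1 ≅ Z^27, C_2 ≅ Z^18.

∂_1: C_1 → C_0 sends each edge [p,q] (with p < q) to q − p.
The resulting 9×27 matrix has rank 8, and its Smith normal form has invariant factors (1,1,1,1,1,1,1,1).

∂_2: C_2 → C_1 sends each 2-simplex [p,q,r] to [q,r] − [p,r] + [p,q]. For instance
  ∂bcf = cf − bf + bc,
  ∂dgh = gh − dh + dg.
This gives a 27×18 integer matrix of rank 17; reducing to Smith normal form yields diagonal entries (1,1,1,1,1,1,1,1,1,1,1,1,1,1,1,1,1).

Now H_k = ker ∂_k / im ∂_{k+1}, so:

  H_0: rank C_0 − rank ∂_1 = 9 − 8 = 1, and the invariant factors of ∂_1 are all 1, so H_0 = Z.
  H_1: rank ker ∂_1 − rank ∂_2 = (27 − 8) − 17 = 2, and the invariant factors of ∂_2 are all 1, so H_1 = Z^2.
  H_2: rank ker ∂_2 − rank ∂_3 = (18 − 17) − 0 = 1, and there is no ∂_3, so H_2 = Z.

H_0 = Z,  H_1 = Z^2,  H_2 = Z.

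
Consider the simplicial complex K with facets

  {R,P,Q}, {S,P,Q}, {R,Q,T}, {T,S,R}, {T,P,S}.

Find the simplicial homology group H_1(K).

H_1 = Z.

We work with the vertex ordering P < Q < R < S < T. The simplices of K, each written with vertices in increasing order, are:

  0-simplices (5): P, Q, R, S, T
  1-simplices (10): PQ, PR, PS, PT, QR, QS, QT, RS, RT, ST
  2-simplices (5): PQR, PQS, PST, QRT, RST

so the chain groups are C_0 ≅ Z^5, C_1 ≅ Z^10, C_2 ≅ Z^5.

Boundary ∂_1: C_1 → C_0 is given by ∂[p,q] = [q] − [p].
The 5×10 boundary matrix has rank 4 and Smith normal form diag(1,1,1,1).

Boundary ∂_2: C_2 → C_1 acts by ∂[p,q,r] = [q,r] − [p,r] + [p,q]. For instance
  ∂RST = ST − RT + RS,
  ∂PST = ST − PT + PS.
This gives a 10×5 integer matrix of rank 5; reducing to Smith normal form yields diagonal entries (1,1,1,1,1).

Computing H_k = (kernel of ∂_k) / (image of ∂_{k+1}):

  H_1: rank ker ∂_1 − rank ∂_2 = (10 − 4) − 5 = 1, and the invariant factors of ∂_2 are all 1, so H_1 ≅ Z.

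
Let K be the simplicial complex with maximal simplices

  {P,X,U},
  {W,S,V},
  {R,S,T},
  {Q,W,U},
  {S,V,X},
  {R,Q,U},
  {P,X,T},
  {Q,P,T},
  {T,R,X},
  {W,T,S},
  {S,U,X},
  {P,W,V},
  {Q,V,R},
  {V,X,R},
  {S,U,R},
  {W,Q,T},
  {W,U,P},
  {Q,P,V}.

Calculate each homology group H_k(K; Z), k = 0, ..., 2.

K has 9 vertices, 27 edges, 18 triangles.
rank ∂_0 = 0, rank ∂_1 = 8 ⇒ b_0 = 9 − 0 − 8 = 1; all invariant factors of ∂_1 are 1 so no torsion. So H_0 ≅ Z.
rank ∂_1 = 8, rank ∂_2 = 18 ⇒ b_1 = 27 − 8 − 18 = 1; ∂_2 has invariant factor(s) [2] giving torsion. So H_1 ≅ Z ⊕ Z/2.
rank ∂_2 = 18, rank ∂_3 = 0 ⇒ b_2 = 18 − 18 − 0 = 0. So H_2 ≅ 0.

H_0 ≅ Z,  H_1 ≅ Z ⊕ Z/2,  H_2 = 0.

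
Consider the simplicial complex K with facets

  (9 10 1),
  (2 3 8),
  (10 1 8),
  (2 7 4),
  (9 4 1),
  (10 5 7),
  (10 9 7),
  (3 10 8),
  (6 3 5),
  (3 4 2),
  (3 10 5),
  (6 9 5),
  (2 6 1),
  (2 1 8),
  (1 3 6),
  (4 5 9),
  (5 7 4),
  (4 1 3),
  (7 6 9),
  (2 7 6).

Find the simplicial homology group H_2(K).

H_2 ≅ 0.

We work with the vertex ordering 1 < 2 < 3 < 4 < 5 < 6 < 7 < 8 < 9 < 10. The simplices of K, each written with vertices in increasing order, are:

  0-simplices (10): [1], [2], [3], [4], [5], [6], [7], [8], [9], [10]
  1-simplices (30): (30 of them)
  2-simplices (20): (20 of them)

so the chain groups are C_0 ≅ Z^10, C_1 ≅ Z^30, C_2 ≅ Z^20.

∂_1: C_1 → C_0 is given by ∂[p,q] = [q] − [p]. For instance
  ∂[1,4] = [4] − [1].
The 10×30 boundary matrix has rank 9 and Smith normal form diag(1,1,1,1,1,1,1,1,1).

The boundary map ∂_2: C_2 → C_1 sends each 2-simplex [p,q,r] to [q,r] − [p,r] + [p,q]. For instance
  ∂[1,8,10] = [8,10] − [1,10] + [1,8],
  ∂[1,4,9] = [4,9] − [1,9] + [1,4].
As a 30×20 matrix over Z this has rank 20, with invariant factors (1,1,1,1,1,1,1,1,1,1,1,1,1,1,1,1,1,1,1,2).

Reading off H_k = ker ∂_k / im ∂_{k+1}:

  H_2: rank ker ∂_2 − rank ∂_3 = (20 − 20) − 0 = 0, and there is no ∂_3, so H_2 ≅ 0.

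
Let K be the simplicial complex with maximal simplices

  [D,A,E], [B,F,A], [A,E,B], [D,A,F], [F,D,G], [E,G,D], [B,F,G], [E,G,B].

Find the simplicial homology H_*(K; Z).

H_0 ≅ Z,  H_1 = 0,  H_2 ≅ Z.

Order the vertices as A < B < D < E < F < G. Listing each simplex with vertices in this order, K has dimension 2 with simplices:

  0-simplices (6): A, B, D, E, F, G
  1-simplices (12): AB, AD, AE, AF, BE, BF, BG, DE, DF, DG, EG, FG
  2-simplices (8): ABE, ABF, ADE, ADF, BEG, BFG, DEG, DFG

Hence C_0 ≅ Z^6, C_1 ≅ Z^12, C_2 ≅ Z^8.

Boundary ∂_1: C_1 → C_0 is given by ∂[p,q] = [q] − [p].
As a 6×12 matrix over Z this has rank 5, with invariant factors (1,1,1,1,1).

The boundary map ∂_2: C_2 → C_1 maps a triangle to the signed sum of its edges. For instance
  ∂ADE = DE − AE + AD,
  ∂ABF = BF − AF + AB.
The resulting 12×8 matrix has rank 7, and its Smith normal form has invariant factors (1,1,1,1,1,1,1).

From H_k ≅ ker(∂_k) / im(∂_{k+1}) we obtain:

  H_0: rank C_0 − rank ∂_1 = 6 − 5 = 1, and the invariant factors of ∂_1 are all 1, so H_0 ≅ Z.
  H_1: rank ker ∂_1 − rank ∂_2 = (12 − 5) − 7 = 0, and the invariant factors of ∂_2 are all 1, so H_1 ≅ 0.
  H_2: rank ker ∂_2 − rank ∂_3 = (8 − 7) − 0 = 1, and there is no ∂_3, so H_2 ≅ Z.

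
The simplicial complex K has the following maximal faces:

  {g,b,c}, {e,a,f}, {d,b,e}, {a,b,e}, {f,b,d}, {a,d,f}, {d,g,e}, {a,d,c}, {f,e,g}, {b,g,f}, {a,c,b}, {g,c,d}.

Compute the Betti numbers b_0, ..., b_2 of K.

K has 7 vertices, 18 edges, 12 triangles.
rank ∂_0 = 0, rank ∂_1 = 6 ⇒ b_0 = 7 − 0 − 6 = 1; all invariant factors of ∂_1 are 1 so no torsion. So H_0 ≅ Z.
rank ∂_1 = 6, rank ∂_2 = 12 ⇒ b_1 = 18 − 6 − 12 = 0; ∂_2 has invariant factor(s) [2] giving torsion. So H_1 ≅ Z/2.
rank ∂_2 = 12, rank ∂_3 = 0 ⇒ b_2 = 12 − 12 − 0 = 0. So H_2 ≅ 0.

b_0 = 1, b_1 = 0, b_2 = 0.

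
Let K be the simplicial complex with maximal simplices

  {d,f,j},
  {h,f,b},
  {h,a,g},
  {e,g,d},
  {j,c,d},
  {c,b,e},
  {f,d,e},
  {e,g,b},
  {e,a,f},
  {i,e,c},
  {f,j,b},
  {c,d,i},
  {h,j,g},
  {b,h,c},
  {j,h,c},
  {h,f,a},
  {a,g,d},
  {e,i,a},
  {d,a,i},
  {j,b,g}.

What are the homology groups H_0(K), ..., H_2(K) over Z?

H_0 ≅ Z,  H_1 ≅ Z ⊕ Z/2Z,  H_2 = 0.

Take the total order a < b < c < d < e < f < g < h < i < j on the vertex set. Then K (dimension 2) consists of the simplices:

  0-simplices (10): a, b, c, d, e, f, g, h, i, j
  1-simplices (30): ad, ae, af, ag, ah, ai, bc, be, bf, bg, bh, bj, cd, ce, ch, ci, cj, de, df, dg, di, dj, ef, eg, ei, fh, fj, gh, gj, hj
  2-simplices (20): adg, adi, aef, aei, afh, agh, bce, bch, beg, bfh, bfj, bgj, cdi, cdj, cei, chj, def, deg, dfj, ghj

so the chain groups are C_0 ≅ Z^10, C_1 ≅ Z^30, C_2 ≅ Z^20.

The boundary map ∂_1: C_1 → C_0 maps an edge to its endpoints' difference, ∂[p,q] = q − p.
The resulting 10×30 matrix has rank 9, and its Smith normal form has invariant factors (1,1,1,1,1,1,1,1,1).

∂_2: C_2 → C_1 maps a triangle to the signed sum of its edges. For instance
  ∂ghj = hj − gj + gh,
  ∂beg = eg − bg + be.
The 30×20 boundary matrix has rank 20 and Smith normal form diag(1,1,1,1,1,1,1,1,1,1,1,1,1,1,1,1,1,1,1,2).

Computing H_k = (kernel of ∂_k) / (image of ∂_{k+1}):

  H_0: rank C_0 − rank ∂_1 = 10 − 9 = 1, and the invariant factors of ∂_1 are all 1, so H_0 ≅ Z.
  H_1: rank ker ∂_1 − rank ∂_2 = (30 − 9) − 20 = 1, and ∂_2 has invariant factor 2 > 1, so H_1 ≅ Z ⊕ Z/2Z.
  H_2: rank ker ∂_2 − rank ∂_3 = (20 − 20) − 0 = 0, and there is no ∂_3, so H_2 ≅ 0.

(K is a triangulation of the Klein bottle.)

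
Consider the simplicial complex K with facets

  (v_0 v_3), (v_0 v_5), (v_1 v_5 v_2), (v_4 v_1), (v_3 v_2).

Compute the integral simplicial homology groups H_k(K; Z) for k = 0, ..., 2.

Fix the vertex order v_0 < v_1 < v_2 < v_3 < v_4 < v_5 and write every simplex with vertices in increasing order. Then dim K = 2 and the simplices of K are:

  0-simplices (6): [v_0], [v_1], [v_2], [v_3], [v_4], [v_5]
  1-simplices (7): [v_0,v_3], [v_0,v_5], [v_1,v_2], [v_1,v_4], [v_1,v_5], [v_2,v_3], [v_2,v_5]
  2-simplices (1): [v_1,v_2,v_5]

so the chain groups are C_0 ≅ Z^6, C_1 ≅ Z^7, C_2 ≅ Z^1.

Boundary ∂_1: C_1 → C_0 is given by ∂[p,q] = [q] − [p].
The 6×7 boundary matrix has rank 5 and Smith normal form diag(1,1,1,1,1).

The boundary map ∂_2: C_2 → C_1 maps a triangle to the signed sum of its edges. For instance
  ∂[v_1,v_2,v_5] = [v_2,v_5] − [v_1,v_5] + [v_1,v_2].
As a 7×1 matrix over Z this has rank 1, with invariant factors (1).

From H_k ≅ ker(∂_k) / im(∂_{k+1}) we obtain:

  H_0: rank C_0 − rank ∂_1 = 6 − 5 = 1, and the invariant factors of ∂_1 are all 1, so H_0 = Z.
  H_1: rank ker ∂_1 − rank ∂_2 = (7 − 5) − 1 = 1, and the invariant factors of ∂_2 are all 1, so H_1 = Z.
  H_2: rank ker ∂_2 − rank ∂_3 = (1 − 1) − 0 = 0, and there is no ∂_3, so H_2 = 0.

As a check, the Euler characteristic is 6 − 7 + 1 = 0, which agrees with 1 − 1 + 0 = 0.

H_0 ≅ Z,  H_1 ≅ Z,  H_2 = 0.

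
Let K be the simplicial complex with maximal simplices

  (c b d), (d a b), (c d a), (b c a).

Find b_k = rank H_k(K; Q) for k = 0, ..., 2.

Fix the vertex order a < b < c < d and write every simplex with vertices in increasing order. Then dim K = 2 and the simplices of K are:

  0-simplices (4): a, b, c, d
  1-simplices (6): ab, ac, ad, bc, bd, cd
  2-simplices (4): abc, abd, acd, bcd

giving chain groups C_0 ≅ Z^4, C_1 ≅ Z^6, C_2 ≅ Z^4.

∂_1: C_1 → C_0 sends each edge [p,q] (with p < q) to q − p.
As a 4×6 matrix over Z this has rank 3, with invariant factors (1,1,1).

∂_2: C_2 → C_1 sends each 2-simplex [p,q,r] to [q,r] − [p,r] + [p,q]. For instance
  ∂acd = cd − ad + ac,
  ∂abc = bc − ac + ab.
The resulting 6×4 matrix has rank 3, and its Smith normal form has invariant factors (1,1,1).

From H_k ≅ ker(∂_k) / im(∂_{k+1}) we obtain:

  H_0: rank C_0 − rank ∂_1 = 4 − 3 = 1, and the invariant factors of ∂_1 are all 1, so H_0 = Z.
  H_1: rank ker ∂_1 − rank ∂_2 = (6 − 3) − 3 = 0, and the invariant factors of ∂_2 are all 1, so H_1 = 0.
  H_2: rank ker ∂_2 − rank ∂_3 = (4 − 3) − 0 = 1, and there is no ∂_3, so H_2 = Z.

(K is a triangulation of the 2-sphere S^2.)

Hence the Betti numbers are b_0 = 1, b_1 = 0, b_2 = 1.

b_0 = 1, b_1 = 0, b_2 = 1.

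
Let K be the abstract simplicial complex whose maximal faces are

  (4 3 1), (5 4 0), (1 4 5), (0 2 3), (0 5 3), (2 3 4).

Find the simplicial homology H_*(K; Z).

H_0 = Z,  H_1 = Z,  H_2 = 0.

Fix the vertex order 0 < 1 < 2 < 3 < 4 < 5 and write every simplex with vertices in increasing order. Then dim K = 2 and the simplices of K are:

  0-simplices (6): [0], [1], [2], [3], [4], [5]
  1-simplices (12): [0,2], [0,3], [0,4], [0,5], [1,3], [1,4], [1,5], [2,3], [2,4], [3,4], [3,5], [4,5]
  2-simplices (6): [0,2,3], [0,3,5], [0,4,5], [1,3,4], [1,4,5], [2,3,4]

Hence C_0 ≅ Z^6, C_1 ≅ Z^12, C_2 ≅ Z^6.

∂_1: C_1 → C_0 maps an edge to its endpoints' difference, ∂[p,q] = q − p.
The resulting 6×12 matrix has rank 5, and its Smith normal form has invariant factors (1,1,1,1,1).

The boundary map ∂_2: C_2 → C_1 acts by ∂[p,q,r] = [q,r] − [p,r] + [p,q]. For instance
  ∂[0,3,5] = [3,5] − [0,5] + [0,3],
  ∂[1,3,4] = [3,4] − [1,4] + [1,3].
As a 12×6 matrix over Z this has rank 6, with invariant factors (1,1,1,1,1,1).

From H_k ≅ ker(∂_k) / im(∂_{k+1}) we obtain:

  H_0: rank C_0 − rank ∂_1 = 6 − 5 = 1, and the invariant factors of ∂_1 are all 1, so H_0 ≅ Z.
  H_1: rank ker ∂_1 − rank ∂_2 = (12 − 5) − 6 = 1, and the invariant factors of ∂_2 are all 1, so H_1 ≅ Z.
  H_2: rank ker ∂_2 − rank ∂_3 = (6 − 6) − 0 = 0, and there is no ∂_3, so H_2 ≅ 0.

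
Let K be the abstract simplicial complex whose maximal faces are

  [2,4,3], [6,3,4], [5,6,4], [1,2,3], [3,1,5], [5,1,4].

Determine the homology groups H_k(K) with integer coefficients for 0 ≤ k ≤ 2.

We work with the vertex ordering 1 < 2 < 3 < 4 < 5 < 6. The simplices of K, each written with vertices in increasing order, are:

  0-simplices (6): [1], [2], [3], [4], [5], [6]
  1-simplices (12): [1,2], [1,3], [1,4], [1,5], [2,3], [2,4], [3,4], [3,5], [3,6], [4,5], [4,6], [5,6]
  2-simplices (6): [1,2,3], [1,3,5], [1,4,5], [2,3,4], [3,4,6], [4,5,6]

so the chain groups are C_0 ≅ Z^6, C_1 ≅ Z^12, C_2 ≅ Z^6.

Boundary ∂_1: C_1 → C_0 is given by ∂[p,q] = [q] − [p]. For instance
  ∂[3,6] = [6] − [3].
The resulting 6×12 matrix has rank 5, and its Smith normal form has invariant factors (1,1,1,1,1).

The boundary map ∂_2: C_2 → C_1 sends each 2-simplex [p,q,r] to [q,r] − [p,r] + [p,q]. For instance
  ∂[1,3,5] = [3,5] − [1,5] + [1,3],
  ∂[4,5,6] = [5,6] − [4,6] + [4,5].
The resulting 12×6 matrix has rank 6, and its Smith normal form has invariant factors (1,1,1,1,1,1).

Computing H_k = (kernel of ∂_k) / (image of ∂_{k+1}):

  H_0: rank C_0 − rank ∂_1 = 6 − 5 = 1, and the invariant factors of ∂_1 are all 1, so H_0 ≅ Z.
  H_1: rank ker ∂_1 − rank ∂_2 = (12 − 5) − 6 = 1, and the invariant factors of ∂_2 are all 1, so H_1 ≅ Z.
  H_2: rank ker ∂_2 − rank ∂_3 = (6 − 6) − 0 = 0, and there is no ∂_3, so H_2 ≅ 0.

As a check, the Euler characteristic is 6 − 12 + 6 = 0, which agrees with 1 − 1 + 0 = 0.

H_0 ≅ Z,  H_1 ≅ Z,  H_2 = 0.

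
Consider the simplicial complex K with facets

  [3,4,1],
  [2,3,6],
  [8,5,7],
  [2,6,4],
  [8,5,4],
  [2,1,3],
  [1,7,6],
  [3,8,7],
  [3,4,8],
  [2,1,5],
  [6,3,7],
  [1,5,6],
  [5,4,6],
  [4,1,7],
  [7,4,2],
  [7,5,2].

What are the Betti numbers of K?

Order the vertices as 1 < 2 < 3 < 4 < 5 < 6 < 7 < 8. Listing each simplex with vertices in this order, K has dimension 2 with simplices:

  0-simplices (8): [1], [2], [3], [4], [5], [6], [7], [8]
  1-simplices (24): (24 of them)
  2-simplices (16): [1,2,3], [1,2,5], [1,3,4], [1,4,7], [1,5,6], [1,6,7], [2,3,6], [2,4,6], [2,4,7], [2,5,7], [3,4,8], [3,6,7], [3,7,8], [4,5,6], [4,5,8], [5,7,8]

Hence C_0 ≅ Z^8, C_1 ≅ Z^24, C_2 ≅ Z^16.

The boundary map ∂_1: C_1 → C_0 is given by ∂[p,q] = [q] − [p].
As a 8×24 matrix over Z this has rank 7, with invariant factors (1,1,1,1,1,1,1).

∂_2: C_2 → C_1 maps a triangle to the signed sum of its edges. For instance
  ∂[1,5,6] = [5,6] − [1,6] + [1,5],
  ∂[2,3,6] = [3,6] − [2,6] + [2,3].
The 24×16 boundary matrix has rank 15 and Smith normal form diag(1,1,1,1,1,1,1,1,1,1,1,1,1,1,1).

From H_k ≅ ker(∂_k) / im(∂_{k+1}) we obtain:

  H_0: rank C_0 − rank ∂_1 = 8 − 7 = 1, and the invariant factors of ∂_1 are all 1, so H_0 ≅ Z.
  H_1: rank ker ∂_1 − rank ∂_2 = (24 − 7) − 15 = 2, and the invariant factors of ∂_2 are all 1, so H_1 ≅ Z^2.
  H_2: rank ker ∂_2 − rank ∂_3 = (16 − 15) − 0 = 1, and there is no ∂_3, so H_2 ≅ Z.

As a check, the Euler characteristic is 8 − 24 + 16 = 0, which agrees with 1 − 2 + 1 = 0.

Hence the Betti numbers are b_0 = 1, b_1 = 2, b_2 = 1.

b_0 = 1, b_1 = 2, b_2 = 1.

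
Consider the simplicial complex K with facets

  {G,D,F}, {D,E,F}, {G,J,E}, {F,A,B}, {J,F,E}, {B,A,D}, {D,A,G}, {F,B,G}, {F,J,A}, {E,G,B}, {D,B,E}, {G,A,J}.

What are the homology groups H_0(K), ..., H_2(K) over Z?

H_0 ≅ Z,  H_1 ≅ Z/2,  H_2 = 0.

K has 7 vertices, 18 edges, 12 triangles.
rank ∂_0 = 0, rank ∂_1 = 6 ⇒ b_0 = 7 − 0 − 6 = 1; all invariant factors of ∂_1 are 1 so no torsion. So H_0 ≅ Z.
rank ∂_1 = 6, rank ∂_2 = 12 ⇒ b_1 = 18 − 6 − 12 = 0; ∂_2 has invariant factor(s) [2] giving torsion. So H_1 ≅ Z/2.
rank ∂_2 = 12, rank ∂_3 = 0 ⇒ b_2 = 12 − 12 − 0 = 0. So H_2 ≅ 0.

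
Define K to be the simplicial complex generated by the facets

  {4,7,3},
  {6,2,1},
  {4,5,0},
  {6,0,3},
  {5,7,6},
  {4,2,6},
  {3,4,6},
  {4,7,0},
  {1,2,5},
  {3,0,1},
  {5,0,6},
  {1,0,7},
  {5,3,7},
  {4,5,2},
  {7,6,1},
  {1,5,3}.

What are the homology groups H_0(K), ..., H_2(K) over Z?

K has 8 vertices, 24 edges, 16 triangles.
rank ∂_0 = 0, rank ∂_1 = 7 ⇒ b_0 = 8 − 0 − 7 = 1; all invariant factors of ∂_1 are 1 so no torsion. So H_0 = Z.
rank ∂_1 = 7, rank ∂_2 = 15 ⇒ b_1 = 24 − 7 − 15 = 2; all invariant factors of ∂_2 are 1 so no torsion. So H_1 = Z^2.
rank ∂_2 = 15, rank ∂_3 = 0 ⇒ b_2 = 16 − 15 − 0 = 1. So H_2 = Z.

H_0 = Z,  H_1 = Z^2,  H_2 = Z.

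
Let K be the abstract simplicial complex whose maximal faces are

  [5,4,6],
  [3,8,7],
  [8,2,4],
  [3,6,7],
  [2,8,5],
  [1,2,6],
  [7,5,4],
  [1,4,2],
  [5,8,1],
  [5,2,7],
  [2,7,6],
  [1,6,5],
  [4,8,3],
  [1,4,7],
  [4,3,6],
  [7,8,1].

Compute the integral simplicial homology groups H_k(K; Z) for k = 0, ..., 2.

K has 8 vertices, 24 edges, 16 triangles.
rank ∂_0 = 0, rank ∂_1 = 7 ⇒ b_0 = 8 − 0 − 7 = 1; all invariant factors of ∂_1 are 1 so no torsion. So H_0 ≅ Z.
rank ∂_1 = 7, rank ∂_2 = 15 ⇒ b_1 = 24 − 7 − 15 = 2; all invariant factors of ∂_2 are 1 so no torsion. So H_1 ≅ Z^2.
rank ∂_2 = 15, rank ∂_3 = 0 ⇒ b_2 = 16 − 15 − 0 = 1. So H_2 ≅ Z.

H_0 = Z,  H_1 = Z^2,  H_2 = Z.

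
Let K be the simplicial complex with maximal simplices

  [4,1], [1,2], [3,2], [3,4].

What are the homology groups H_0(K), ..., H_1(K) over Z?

Fix the vertex order 1 < 2 < 3 < 4 and write every simplex with vertices in increasing order. Then dim K = 1 and the simplices of K are:

  0-simplices (4): [1], [2], [3], [4]
  1-simplices (4): [1,2], [1,4], [2,3], [3,4]

Hence C_0 ≅ Z^4, C_1 ≅ Z^4.

∂_1: C_1 → C_0 sends each edge [p,q] (with p < q) to q − p. For instance
  ∂[1,2] = [2] − [1].
As a 4×4 matrix over Z this has rank 3, with invariant factors (1,1,1).

Now H_k = ker ∂_k / im ∂_{k+1}, so:

  H_0: rank C_0 − rank ∂_1 = 4 − 3 = 1, and the invariant factors of ∂_1 are all 1, so H_0 ≅ Z.
  H_1: rank ker ∂_1 − rank ∂_2 = (4 − 3) − 0 = 1, and there is no ∂_2, so H_1 ≅ Z.

H_0 ≅ Z,  H_1 ≅ Z.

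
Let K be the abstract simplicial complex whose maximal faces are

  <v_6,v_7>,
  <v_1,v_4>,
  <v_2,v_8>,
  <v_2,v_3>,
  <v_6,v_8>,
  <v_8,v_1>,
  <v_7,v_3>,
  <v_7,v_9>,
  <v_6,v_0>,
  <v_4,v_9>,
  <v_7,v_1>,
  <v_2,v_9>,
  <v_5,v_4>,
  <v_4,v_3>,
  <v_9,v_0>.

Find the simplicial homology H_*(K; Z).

We work with the vertex ordering v_0 < v_1 < v_2 < v_3 < v_4 < v_5 < v_6 < v_7 < v_8 < v_9. The simplices of K, each written with vertices in increasing order, are:

  0-simplices (10): [v_0], [v_1], [v_2], [v_3], [v_4], [v_5], [v_6], [v_7], [v_8], [v_9]
  1-simplices (15): (15 of them)

Hence C_0 ≅ Z^10, C_1 ≅ Z^15.

The boundary map ∂_1: C_1 → C_0 sends each edge [p,q] (with p < q) to q − p. For instance
  ∂[v_4,v_5] = [v_5] − [v_4].
This gives a 10×15 integer matrix of rank 9; reducing to Smith normal form yields diagonal entries (1,1,1,1,1,1,1,1,1).

Computing H_k = (kernel of ∂_k) / (image of ∂_{k+1}):

  H_0: rank C_0 − rank ∂_1 = 10 − 9 = 1, and the invariant factors of ∂_1 are all 1, so H_0 ≅ Z.
  H_1: rank ker ∂_1 − rank ∂_2 = (15 − 9) − 0 = 6, and there is no ∂_2, so H_1 ≅ Z^6.

H_0 ≅ Z,  H_1 ≅ Z^6.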